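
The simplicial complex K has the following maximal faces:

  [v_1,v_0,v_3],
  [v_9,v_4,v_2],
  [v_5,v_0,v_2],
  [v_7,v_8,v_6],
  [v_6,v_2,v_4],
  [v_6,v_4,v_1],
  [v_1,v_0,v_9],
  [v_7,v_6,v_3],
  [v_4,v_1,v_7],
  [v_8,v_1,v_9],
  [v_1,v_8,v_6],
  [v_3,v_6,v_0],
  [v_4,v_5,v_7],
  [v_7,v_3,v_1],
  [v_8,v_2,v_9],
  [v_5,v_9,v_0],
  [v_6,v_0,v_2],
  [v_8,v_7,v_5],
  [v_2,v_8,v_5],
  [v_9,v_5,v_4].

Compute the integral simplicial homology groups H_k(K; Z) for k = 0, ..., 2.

Fix the vertex order v_0 < v_1 < v_2 < v_3 < v_4 < v_5 < v_6 < v_7 < v_8 < v_9 and write every simplex with vertices in increasing order. Then dim K = 2 and the simplices of K are:

  0-simplices (10): [v_0], [v_1], [v_2], [v_3], [v_4], [v_5], [v_6], [v_7], [v_8], [v_9]
  1-simplices (30): (30 of them)
  2-simplices (20): (20 of them)

giving chain groups C_0 ≅ Z^10, C_1 ≅ Z^30, C_2 ≅ Z^20.

The boundary map ∂_1: C_1 → C_0 sends each edge [p,q] (with p < q) to q − p. For instance
  ∂[v_3,v_7] = [v_7] − [v_3].
The 10×30 boundary matrix has rank 9 and Smith normal form diag(1,1,1,1,1,1,1,1,1).

∂_2: C_2 → C_1 maps a triangle to the signed sum of its edges. For instance
  ∂[v_1,v_6,v_8] = [v_6,v_8] − [v_1,v_8] + [v_1,v_6],
  ∂[v_1,v_4,v_6] = [v_4,v_6] − [v_1,v_6] + [v_1,v_4].
This gives a 30×20 integer matrix of rank 20; reducing to Smith normal form yields diagonal entries (1,1,1,1,1,1,1,1,1,1,1,1,1,1,1,1,1,1,1,2).

From H_k ≅ ker(∂_k) / im(∂_{k+1}) we obtain:

  H_0: rank C_0 − rank ∂_1 = 10 − 9 = 1, and the invariant factors of ∂_1 are all 1, so H_0 = Z.
  H_1: rank ker ∂_1 − rank ∂_2 = (30 − 9) − 20 = 1, and ∂_2 has invariant factor 2 > 1, so H_1 = Z × Z/2.
  H_2: rank ker ∂_2 − rank ∂_3 = (20 − 20) − 0 = 0, and there is no ∂_3, so H_2 = 0.

As a check, the Euler characteristic is 10 − 30 + 20 = 0, which agrees with 1 − 1 + 0 = 0.

H_0 ≅ Z,  H_1 ≅ Z × Z/2,  H_2 = 0.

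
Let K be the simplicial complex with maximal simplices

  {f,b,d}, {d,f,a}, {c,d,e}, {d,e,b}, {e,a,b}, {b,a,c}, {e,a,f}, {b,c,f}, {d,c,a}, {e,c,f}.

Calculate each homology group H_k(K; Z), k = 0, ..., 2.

Take the total order a < b < c < d < e < f on the vertex set. Then K (dimension 2) consists of the simplices:

  0-simplices (6): a, b, c, d, e, f
  1-simplices (15): ab, ac, ad, ae, af, bc, bd, be, bf, cd, ce, cf, de, df, ef
  2-simplices (10): abc, abe, acd, adf, aef, bcf, bde, bdf, cde, cef

Hence C_0 ≅ Z^6, C_1 ≅ Z^15, C_2 ≅ Z^10.

The boundary map ∂_1: C_1 → C_0 sends each edge [p,q] (with p < q) to q − p. For instance
  ∂bd = d − b.
The 6×15 boundary matrix has rank 5 and Smith normal form diag(1,1,1,1,1).

∂_2: C_2 → C_1 acts by ∂[p,q,r] = [q,r] − [p,r] + [p,q]. For instance
  ∂adf = df − af + ad,
  ∂aef = ef − af + ae.
This gives a 15×10 integer matrix of rank 10; reducing to Smith normal form yields diagonal entries (1,1,1,1,1,1,1,1,1,2).

Now H_k = ker ∂_k / im ∂_{k+1}, so:

  H_0: rank C_0 − rank ∂_1 = 6 − 5 = 1, and the invariant factors of ∂_1 are all 1, so H_0 ≅ Z.
  H_1: rank ker ∂_1 − rank ∂_2 = (15 − 5) − 10 = 0, and ∂_2 has invariant factor 2 > 1, so H_1 ≅ Z/2.
  H_2: rank ker ∂_2 − rank ∂_3 = (10 − 10) − 0 = 0, and there is no ∂_3, so H_2 ≅ 0.

H_0 ≅ Z,  H_1 ≅ Z/2,  H_2 = 0.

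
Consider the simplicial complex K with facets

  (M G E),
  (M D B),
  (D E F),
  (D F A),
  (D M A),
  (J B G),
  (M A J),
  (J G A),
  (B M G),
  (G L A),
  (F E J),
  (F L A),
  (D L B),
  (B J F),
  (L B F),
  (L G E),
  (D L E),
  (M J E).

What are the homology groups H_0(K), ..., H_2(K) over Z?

We work with the vertex ordering A < B < D < E < F < G < J < L < M. The simplices of K, each written with vertices in increasing order, are:

  0-simplices (9): A, B, D, E, F, G, J, L, M
  1-simplices (27): AD, AF, AG, AJ, AL, AM, BD, BF, BG, BJ, BL, BM, DE, DF, DL, DM, EF, EG, EJ, EL, EM, FJ, FL, GJ, GL, GM, JM
  2-simplices (18): ADF, ADM, AFL, AGJ, AGL, AJM, BDL, BDM, BFJ, BFL, BGJ, BGM, DEF, DEL, EFJ, EGL, EGM, EJM

Hence C_0 ≅ Z^9, C_1 ≅ Z^27, C_2 ≅ Z^18.

Boundary ∂_1: C_1 → C_0 maps an edge to its endpoints' difference, ∂[p,q] = q − p.
The resulting 9×27 matrix has rank 8, and its Smith normal form has invariant factors (1,1,1,1,1,1,1,1).

∂_2: C_2 → C_1 acts by ∂[p,q,r] = [q,r] − [p,r] + [p,q]. For instance
  ∂BFL = FL − BL + BF,
  ∂EGM = GM − EM + EG.
This gives a 27×18 integer matrix of rank 18; reducing to Smith normal form yields diagonal entries (1,1,1,1,1,1,1,1,1,1,1,1,1,1,1,1,1,2).

Now H_k = ker ∂_k / im ∂_{k+1}, so:

  H_0: rank C_0 − rank ∂_1 = 9 − 8 = 1, and the invariant factors of ∂_1 are all 1, so H_0 = Z.
  H_1: rank ker ∂_1 − rank ∂_2 = (27 − 8) − 18 = 1, and ∂_2 has invariant factor 2 > 1, so H_1 = Z × Z/2.
  H_2: rank ker ∂_2 − rank ∂_3 = (18 − 18) − 0 = 0, and there is no ∂_3, so H_2 = 0.

H_0 ≅ Z,  H_1 ≅ Z × Z/2,  H_2 = 0.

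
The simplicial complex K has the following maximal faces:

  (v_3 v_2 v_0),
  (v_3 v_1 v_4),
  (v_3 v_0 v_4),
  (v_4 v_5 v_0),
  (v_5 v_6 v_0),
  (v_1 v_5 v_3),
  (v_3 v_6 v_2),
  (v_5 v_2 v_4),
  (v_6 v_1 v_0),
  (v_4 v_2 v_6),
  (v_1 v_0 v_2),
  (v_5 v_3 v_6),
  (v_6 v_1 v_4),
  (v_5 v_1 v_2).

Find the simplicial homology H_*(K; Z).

Take the total order v_0 < v_1 < v_2 < v_3 < v_4 < v_5 < v_6 on the vertex set. Then K (dimension 2) consists of the simplices:

  0-simplices (7): [v_0], [v_1], [v_2], [v_3], [v_4], [v_5], [v_6]
  1-simplices (21): (21 of them)
  2-simplices (14): (14 of them)

Hence C_0 ≅ Z^7, C_1 ≅ Z^21, C_2 ≅ Z^14.

Boundary ∂_1: C_1 → C_0 sends each edge [p,q] (with p < q) to q − p. For instance
  ∂[v_2,v_3] = [v_3] − [v_2].
The resulting 7×21 matrix has rank 6, and its Smith normal form has invariant factors (1,1,1,1,1,1).

Boundary ∂_2: C_2 → C_1 acts by ∂[p,q,r] = [q,r] − [p,r] + [p,q]. For instance
  ∂[v_3,v_5,v_6] = [v_5,v_6] − [v_3,v_6] + [v_3,v_5],
  ∂[v_2,v_4,v_6] = [v_4,v_6] − [v_2,v_6] + [v_2,v_4].
As a 21×14 matrix over Z this has rank 13, with invariant factors (1,1,1,1,1,1,1,1,1,1,1,1,1).

From H_k ≅ ker(∂_k) / im(∂_{k+1}) we obtain:

  H_0: rank C_0 − rank ∂_1 = 7 − 6 = 1, and the invariant factors of ∂_1 are all 1, so H_0 ≅ Z.
  H_1: rank ker ∂_1 − rank ∂_2 = (21 − 6) − 13 = 2, and the invariant factors of ∂_2 are all 1, so H_1 ≅ Z^2.
  H_2: rank ker ∂_2 − rank ∂_3 = (14 − 13) − 0 = 1, and there is no ∂_3, so H_2 ≅ Z.

As a check, the Euler characteristic is 7 − 21 + 14 = 0, which agrees with 1 − 2 + 1 = 0.
(K is a triangulation of the torus T^2.)

H_0 ≅ Z,  H_1 ≅ Z^2,  H_2 ≅ Z.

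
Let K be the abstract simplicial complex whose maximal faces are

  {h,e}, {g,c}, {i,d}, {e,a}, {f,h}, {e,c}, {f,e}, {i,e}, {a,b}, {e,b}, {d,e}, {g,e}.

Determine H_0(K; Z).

H_0 ≅ Z.

Order the vertices as a < b < c < d < e < f < g < h < i. Listing each simplex with vertices in this order, K has dimension 1 with simplices:

  0-simplices (9): a, b, c, d, e, f, g, h, i
  1-simplices (12): ab, ae, be, ce, cg, de, di, ef, eg, eh, ei, fh

Hence C_0 ≅ Z^9, C_1 ≅ Z^12.

Boundary ∂_1: C_1 → C_0 maps an edge to its endpoints' difference, ∂[p,q] = q − p.
This gives a 9×12 integer matrix of rank 8; reducing to Smith normal form yields diagonal entries (1,1,1,1,1,1,1,1).

Now H_k = ker ∂_k / im ∂_{k+1}, so:

  H_0: rank C_0 − rank ∂_1 = 9 − 8 = 1, and the invariant factors of ∂_1 are all 1, so H_0 ≅ Z.

(K is a triangulation of a wedge of 4 circles.)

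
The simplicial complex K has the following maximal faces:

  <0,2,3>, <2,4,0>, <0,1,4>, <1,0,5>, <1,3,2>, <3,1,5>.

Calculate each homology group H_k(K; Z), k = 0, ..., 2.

Order the vertices as 0 < 1 < 2 < 3 < 4 < 5. Listing each simplex with vertices in this order, K has dimension 2 with simplices:

  0-simplices (6): [0], [1], [2], [3], [4], [5]
  1-simplices (12): [0,1], [0,2], [0,3], [0,4], [0,5], [1,2], [1,3], [1,4], [1,5], [2,3], [2,4], [3,5]
  2-simplices (6): [0,1,4], [0,1,5], [0,2,3], [0,2,4], [1,2,3], [1,3,5]

giving chain groups C_0 ≅ Z^6, C_1 ≅ Z^12, C_2 ≅ Z^6.

Boundary ∂_1: C_1 → C_0 is given by ∂[p,q] = [q] − [p]. For instance
  ∂[0,2] = [2] − [0].
As a 6×12 matrix over Z this has rank 5, with invariant factors (1,1,1,1,1).

The boundary map ∂_2: C_2 → C_1 acts by ∂[p,q,r] = [q,r] − [p,r] + [p,q]. For instance
  ∂[1,3,5] = [3,5] − [1,5] + [1,3],
  ∂[1,2,3] = [2,3] − [1,3] + [1,2].
This gives a 12×6 integer matrix of rank 6; reducing to Smith normal form yields diagonal entries (1,1,1,1,1,1).

Reading off H_k = ker ∂_k / im ∂_{k+1}:

  H_0: rank C_0 − rank ∂_1 = 6 − 5 = 1, and the invariant factors of ∂_1 are all 1, so H_0 ≅ Z.
  H_1: rank ker ∂_1 − rank ∂_2 = (12 − 5) − 6 = 1, and the invariant factors of ∂_2 are all 1, so H_1 ≅ Z.
  H_2: rank ker ∂_2 − rank ∂_3 = (6 − 6) − 0 = 0, and there is no ∂_3, so H_2 ≅ 0.

H_0 ≅ Z,  H_1 ≅ Z,  H_2 = 0.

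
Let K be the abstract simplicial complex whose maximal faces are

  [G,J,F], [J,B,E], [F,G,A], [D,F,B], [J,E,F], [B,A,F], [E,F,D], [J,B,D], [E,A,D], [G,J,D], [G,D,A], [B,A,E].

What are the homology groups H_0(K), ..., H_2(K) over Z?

H_0 = Z,  H_1 = Z/2,  H_2 = 0.

Take the total order A < B < D < E < F < G < J on the vertex set. Then K (dimension 2) consists of the simplices:

  0-simplices (7): A, B, D, E, F, G, J
  1-simplices (18): AB, AD, AE, AF, AG, BD, BE, BF, BJ, DE, DF, DG, DJ, EF, EJ, FG, FJ, GJ
  2-simplices (12): ABE, ABF, ADE, ADG, AFG, BDF, BDJ, BEJ, DEF, DGJ, EFJ, FGJ

giving chain groups C_0 ≅ Z^7, C_1 ≅ Z^18, C_2 ≅ Z^12.

Boundary ∂_1: C_1 → C_0 maps an edge to its endpoints' difference, ∂[p,q] = q − p. For instance
  ∂DF = F − D.
The 7×18 boundary matrix has rank 6 and Smith normal form diag(1,1,1,1,1,1).

Boundary ∂_2: C_2 → C_1 acts by ∂[p,q,r] = [q,r] − [p,r] + [p,q]. For instance
  ∂ADG = DG − AG + AD,
  ∂AFG = FG − AG + AF.
The 18×12 boundary matrix has rank 12 and Smith normal form diag(1,1,1,1,1,1,1,1,1,1,1,2).

Computing H_k = (kernel of ∂_k) / (image of ∂_{k+1}):

  H_0: rank C_0 − rank ∂_1 = 7 − 6 = 1, and the invariant factors of ∂_1 are all 1, so H_0 ≅ Z.
  H_1: rank ker ∂_1 − rank ∂_2 = (18 − 6) − 12 = 0, and ∂_2 has invariant factor 2 > 1, so H_1 ≅ Z/2.
  H_2: rank ker ∂_2 − rank ∂_3 = (12 − 12) − 0 = 0, and there is no ∂_3, so H_2 ≅ 0.

(K is a triangulation of the real projective plane RP^2.)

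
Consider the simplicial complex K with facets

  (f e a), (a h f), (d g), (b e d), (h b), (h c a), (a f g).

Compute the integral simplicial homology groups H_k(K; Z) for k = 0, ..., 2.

H_0 ≅ Z,  H_1 ≅ Z^2,  H_2 = 0.

Take the total order a < b < c < d < e < f < g < h on the vertex set. Then K (dimension 2) consists of the simplices:

  0-simplices (8): a, b, c, d, e, f, g, h
  1-simplices (14): ac, ae, af, ag, ah, bd, be, bh, ch, de, dg, ef, fg, fh
  2-simplices (5): ach, aef, afg, afh, bde

so the chain groups are C_0 ≅ Z^8, C_1 ≅ Z^14, C_2 ≅ Z^5.

The boundary map ∂_1: C_1 → C_0 maps an edge to its endpoints' difference, ∂[p,q] = q − p.
As a 8×14 matrix over Z this has rank 7, with invariant factors (1,1,1,1,1,1,1).

∂_2: C_2 → C_1 maps a triangle to the signed sum of its edges. For instance
  ∂aef = ef − af + ae,
  ∂ach = ch − ah + ac.
The resulting 14×5 matrix has rank 5, and its Smith normal form has invariant factors (1,1,1,1,1).

Computing H_k = (kernel of ∂_k) / (image of ∂_{k+1}):

  H_0: rank C_0 − rank ∂_1 = 8 − 7 = 1, and the invariant factors of ∂_1 are all 1, so H_0 ≅ Z.
  H_1: rank ker ∂_1 − rank ∂_2 = (14 − 7) − 5 = 2, and the invariant factors of ∂_2 are all 1, so H_1 ≅ Z^2.
  H_2: rank ker ∂_2 − rank ∂_3 = (5 − 5) − 0 = 0, and there is no ∂_3, so H_2 ≅ 0.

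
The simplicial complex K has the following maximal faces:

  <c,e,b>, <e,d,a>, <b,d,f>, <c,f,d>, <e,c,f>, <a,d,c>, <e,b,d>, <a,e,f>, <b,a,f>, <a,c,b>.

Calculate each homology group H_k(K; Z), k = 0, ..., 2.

K has 6 vertices, 15 edges, 10 triangles.
rank ∂_0 = 0, rank ∂_1 = 5 ⇒ b_0 = 6 − 0 − 5 = 1; all invariant factors of ∂_1 are 1 so no torsion. So H_0 ≅ Z.
rank ∂_1 = 5, rank ∂_2 = 10 ⇒ b_1 = 15 − 5 − 10 = 0; ∂_2 has invariant factor(s) [2] giving torsion. So H_1 ≅ Z_2.
rank ∂_2 = 10, rank ∂_3 = 0 ⇒ b_2 = 10 − 10 − 0 = 0. So H_2 ≅ 0.

H_0 = Z,  H_1 = Z_2,  H_2 = 0.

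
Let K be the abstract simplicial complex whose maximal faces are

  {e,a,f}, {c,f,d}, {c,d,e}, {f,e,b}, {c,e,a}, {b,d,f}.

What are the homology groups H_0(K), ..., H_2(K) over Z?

H_0 ≅ Z,  H_1 ≅ Z,  H_2 = 0.

We work with the vertex ordering a < b < c < d < e < f. The simplices of K, each written with vertices in increasing order, are:

  0-simplices (6): a, b, c, d, e, f
  1-simplices (12): ac, ae, af, bd, be, bf, cd, ce, cf, de, df, ef
  2-simplices (6): ace, aef, bdf, bef, cde, cdf

giving chain groups C_0 ≅ Z^6, C_1 ≅ Z^12, C_2 ≅ Z^6.

The boundary map ∂_1: C_1 → C_0 is given by ∂[p,q] = [q] − [p].
This gives a 6×12 integer matrix of rank 5; reducing to Smith normal form yields diagonal entries (1,1,1,1,1).

∂_2: C_2 → C_1 sends each 2-simplex [p,q,r] to [q,r] − [p,r] + [p,q]. For instance
  ∂bef = ef − bf + be,
  ∂bdf = df − bf + bd.
This gives a 12×6 integer matrix of rank 6; reducing to Smith normal form yields diagonal entries (1,1,1,1,1,1).

Computing H_k = (kernel of ∂_k) / (image of ∂_{k+1}):

  H_0: rank C_0 − rank ∂_1 = 6 − 5 = 1, and the invariant factors of ∂_1 are all 1, so H_0 ≅ Z.
  H_1: rank ker ∂_1 − rank ∂_2 = (12 − 5) − 6 = 1, and the invariant factors of ∂_2 are all 1, so H_1 ≅ Z.
  H_2: rank ker ∂_2 − rank ∂_3 = (6 − 6) − 0 = 0, and there is no ∂_3, so H_2 ≅ 0.

(K is a triangulation of the cylinder S^1 x I.)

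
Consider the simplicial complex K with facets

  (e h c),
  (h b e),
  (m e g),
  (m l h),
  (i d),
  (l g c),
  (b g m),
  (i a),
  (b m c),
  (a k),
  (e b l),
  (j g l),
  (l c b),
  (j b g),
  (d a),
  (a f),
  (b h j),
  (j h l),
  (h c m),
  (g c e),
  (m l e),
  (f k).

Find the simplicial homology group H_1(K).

H_1 = Z^4.

K has 13 vertices, 30 edges, 16 triangles.
rank ∂_1 = 11, rank ∂_2 = 15 ⇒ b_1 = 30 − 11 − 15 = 4; all invariant factors of ∂_2 are 1 so no torsion. So H_1 = Z^4.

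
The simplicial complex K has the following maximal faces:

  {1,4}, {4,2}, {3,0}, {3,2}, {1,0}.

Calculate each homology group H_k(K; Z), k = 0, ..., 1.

We work with the vertex ordering 0 < 1 < 2 < 3 < 4. The simplices of K, each written with vertices in increasing order, are:

  0-simplices (5): [0], [1], [2], [3], [4]
  1-simplices (5): [0,1], [0,3], [1,4], [2,3], [2,4]

giving chain groups C_0 ≅ Z^5, C_1 ≅ Z^5.

∂_1: C_1 → C_0 is given by ∂[p,q] = [q] − [p]. For instance
  ∂[0,3] = [3] − [0].
The 5×5 boundary matrix has rank 4 and Smith normal form diag(1,1,1,1).

Reading off H_k = ker ∂_k / im ∂_{k+1}:

  H_0: rank C_0 − rank ∂_1 = 5 − 4 = 1, and the invariant factors of ∂_1 are all 1, so H_0 ≅ Z.
  H_1: rank ker ∂_1 − rank ∂_2 = (5 − 4) − 0 = 1, and there is no ∂_2, so H_1 ≅ Z.

H_0 = Z,  H_1 = Z.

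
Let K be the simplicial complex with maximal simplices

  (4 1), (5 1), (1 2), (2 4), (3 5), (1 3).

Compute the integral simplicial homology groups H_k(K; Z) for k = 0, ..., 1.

Take the total order 1 < 2 < 3 < 4 < 5 on the vertex set. Then K (dimension 1) consists of the simplices:

  0-simplices (5): [1], [2], [3], [4], [5]
  1-simplices (6): [1,2], [1,3], [1,4], [1,5], [2,4], [3,5]

giving chain groups C_0 ≅ Z^5, C_1 ≅ Z^6.

Boundary ∂_1: C_1 → C_0 sends each edge [p,q] (with p < q) to q − p. For instance
  ∂[1,4] = [4] − [1].
This gives a 5×6 integer matrix of rank 4; reducing to Smith normal form yields diagonal entries (1,1,1,1).

Reading off H_k = ker ∂_k / im ∂_{k+1}:

  H_0: rank C_0 − rank ∂_1 = 5 − 4 = 1, and the invariant factors of ∂_1 are all 1, so H_0 ≅ Z.
  H_1: rank ker ∂_1 − rank ∂_2 = (6 − 4) − 0 = 2, and there is no ∂_2, so H_1 ≅ Z^2.

(K is a triangulation of a wedge of 2 circles.)

H_0 = Z,  H_1 = Z^2.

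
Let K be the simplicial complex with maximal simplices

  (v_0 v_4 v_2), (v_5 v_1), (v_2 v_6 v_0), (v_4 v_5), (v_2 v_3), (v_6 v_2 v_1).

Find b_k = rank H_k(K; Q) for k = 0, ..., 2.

K has 7 vertices, 10 edges, 3 triangles.
rank ∂_0 = 0, rank ∂_1 = 6 ⇒ b_0 = 7 − 0 − 6 = 1; all invariant factors of ∂_1 are 1 so no torsion. So H_0 ≅ Z.
rank ∂_1 = 6, rank ∂_2 = 3 ⇒ b_1 = 10 − 6 − 3 = 1; all invariant factors of ∂_2 are 1 so no torsion. So H_1 ≅ Z.
rank ∂_2 = 3, rank ∂_3 = 0 ⇒ b_2 = 3 − 3 − 0 = 0. So H_2 ≅ 0.

b_0 = 1, b_1 = 1, b_2 = 0.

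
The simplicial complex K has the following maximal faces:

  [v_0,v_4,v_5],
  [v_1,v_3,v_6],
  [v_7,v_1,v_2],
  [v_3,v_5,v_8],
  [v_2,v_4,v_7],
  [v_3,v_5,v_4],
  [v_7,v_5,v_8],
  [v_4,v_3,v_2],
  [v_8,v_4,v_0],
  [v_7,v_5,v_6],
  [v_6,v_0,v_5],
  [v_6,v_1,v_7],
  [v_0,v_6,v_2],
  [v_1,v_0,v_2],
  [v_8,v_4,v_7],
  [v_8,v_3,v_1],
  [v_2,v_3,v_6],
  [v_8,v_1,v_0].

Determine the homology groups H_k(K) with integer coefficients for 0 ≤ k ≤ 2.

Order the vertices as v_0 < v_1 < v_2 < v_3 < v_4 < v_5 < v_6 < v_7 < v_8. Listing each simplex with vertices in this order, K has dimension 2 with simplices:

  0-simplices (9): [v_0], [v_1], [v_2], [v_3], [v_4], [v_5], [v_6], [v_7], [v_8]
  1-simplices (27): (27 of them)
  2-simplices (18): (18 of them)

Hence C_0 ≅ Z^9, C_1 ≅ Z^27, C_2 ≅ Z^18.

Boundary ∂_1: C_1 → C_0 sends each edge [p,q] (with p < q) to q − p. For instance
  ∂[v_4,v_7] = [v_7] − [v_4].
As a 9×27 matrix over Z this has rank 8, with invariant factors (1,1,1,1,1,1,1,1).

Boundary ∂_2: C_2 → C_1 acts by ∂[p,q,r] = [q,r] − [p,r] + [p,q]. For instance
  ∂[v_0,v_5,v_6] = [v_5,v_6] − [v_0,v_6] + [v_0,v_5],
  ∂[v_3,v_4,v_5] = [v_4,v_5] − [v_3,v_5] + [v_3,v_4].
This gives a 27×18 integer matrix of rank 18; reducing to Smith normal form yields diagonal entries (1,1,1,1,1,1,1,1,1,1,1,1,1,1,1,1,1,2).

From H_k ≅ ker(∂_k) / im(∂_{k+1}) we obtain:

  H_0: rank C_0 − rank ∂_1 = 9 − 8 = 1, and the invariant factors of ∂_1 are all 1, so H_0 ≅ Z.
  H_1: rank ker ∂_1 − rank ∂_2 = (27 − 8) − 18 = 1, and ∂_2 has invariant factor 2 > 1, so H_1 ≅ Z ⊕ Z_2.
  H_2: rank ker ∂_2 − rank ∂_3 = (18 − 18) − 0 = 0, and there is no ∂_3, so H_2 ≅ 0.

As a check, the Euler characteristic is 9 − 27 + 18 = 0, which agrees with 1 − 1 + 0 = 0.

H_0 ≅ Z,  H_1 ≅ Z ⊕ Z_2,  H_2 = 0.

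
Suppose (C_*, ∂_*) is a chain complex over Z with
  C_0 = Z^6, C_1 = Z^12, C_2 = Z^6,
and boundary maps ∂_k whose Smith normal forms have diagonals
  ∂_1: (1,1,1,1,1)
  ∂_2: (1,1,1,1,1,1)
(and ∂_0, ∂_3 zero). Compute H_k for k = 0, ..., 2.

H_0: b_0 = 6 − 0 − 5 = 1; torsion from ∂_1 factors > 1: none. So H_0 ≅ Z.
H_1: b_1 = 12 − 5 − 6 = 1; torsion from ∂_2 factors > 1: none. So H_1 ≅ Z.
H_2: b_2 = 6 − 6 − 0 = 0; torsion from ∂_3 factors > 1: none. So H_2 ≅ 0.

H_0 ≅ Z,  H_1 ≅ Z,  H_2 = 0.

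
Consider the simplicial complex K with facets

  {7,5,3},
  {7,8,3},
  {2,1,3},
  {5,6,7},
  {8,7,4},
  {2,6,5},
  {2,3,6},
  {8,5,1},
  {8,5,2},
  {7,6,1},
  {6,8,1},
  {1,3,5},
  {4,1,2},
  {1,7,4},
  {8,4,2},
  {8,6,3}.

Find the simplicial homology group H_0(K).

Order the vertices as 1 < 2 < 3 < 4 < 5 < 6 < 7 < 8. Listing each simplex with vertices in this order, K has dimension 2 with simplices:

  0-simplices (8): [1], [2], [3], [4], [5], [6], [7], [8]
  1-simplices (24): (24 of them)
  2-simplices (16): [1,2,3], [1,2,4], [1,3,5], [1,4,7], [1,5,8], [1,6,7], [1,6,8], [2,3,6], [2,4,8], [2,5,6], [2,5,8], [3,5,7], [3,6,8], [3,7,8], [4,7,8], [5,6,7]

giving chain groups C_0 ≅ Z^8, C_1 ≅ Z^24, C_2 ≅ Z^16.

The boundary map ∂_1: C_1 → C_0 is given by ∂[p,q] = [q] − [p].
The resulting 8×24 matrix has rank 7, and its Smith normal form has invariant factors (1,1,1,1,1,1,1).

Boundary ∂_2: C_2 → C_1 sends each 2-simplex [p,q,r] to [q,r] − [p,r] + [p,q]. For instance
  ∂[3,5,7] = [5,7] − [3,7] + [3,5],
  ∂[1,6,7] = [6,7] − [1,7] + [1,6].
As a 24×16 matrix over Z this has rank 15, with invariant factors (1,1,1,1,1,1,1,1,1,1,1,1,1,1,1).

From H_k ≅ ker(∂_k) / im(∂_{k+1}) we obtain:

  H_0: rank C_0 − rank ∂_1 = 8 − 7 = 1, and the invariant factors of ∂_1 are all 1, so H_0 = Z.

(K is a triangulation of the torus T^2.)

H_0 ≅ Z.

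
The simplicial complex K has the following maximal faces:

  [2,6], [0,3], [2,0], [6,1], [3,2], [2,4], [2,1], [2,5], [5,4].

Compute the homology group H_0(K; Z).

H_0 ≅ Z.

Take the total order 0 < 1 < 2 < 3 < 4 < 5 < 6 on the vertex set. Then K (dimension 1) consists of the simplices:

  0-simplices (7): [0], [1], [2], [3], [4], [5], [6]
  1-simplices (9): [0,2], [0,3], [1,2], [1,6], [2,3], [2,4], [2,5], [2,6], [4,5]

Hence C_0 ≅ Z^7, C_1 ≅ Z^9.

Boundary ∂_1: C_1 → C_0 sends each edge [p,q] (with p < q) to q − p. For instance
  ∂[4,5] = [5] − [4].
The 7×9 boundary matrix has rank 6 and Smith normal form diag(1,1,1,1,1,1).

From H_k ≅ ker(∂_k) / im(∂_{k+1}) we obtain:

  H_0: rank C_0 − rank ∂_1 = 7 − 6 = 1, and the invariant factors of ∂_1 are all 1, so H_0 ≅ Z.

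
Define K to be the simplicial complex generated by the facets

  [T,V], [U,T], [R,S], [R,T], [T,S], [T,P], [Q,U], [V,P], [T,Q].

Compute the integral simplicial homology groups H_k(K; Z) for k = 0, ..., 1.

Take the total order P < Q < R < S < T < U < V on the vertex set. Then K (dimension 1) consists of the simplices:

  0-simplices (7): P, Q, R, S, T, U, V
  1-simplices (9): PT, PV, QT, QU, RS, RT, ST, TU, TV

giving chain groups C_0 ≅ Z^7, C_1 ≅ Z^9.

The boundary map ∂_1: C_1 → C_0 is given by ∂[p,q] = [q] − [p].
The resulting 7×9 matrix has rank 6, and its Smith normal form has invariant factors (1,1,1,1,1,1).

Computing H_k = (kernel of ∂_k) / (image of ∂_{k+1}):

  H_0: rank C_0 − rank ∂_1 = 7 − 6 = 1, and the invariant factors of ∂_1 are all 1, so H_0 = Z.
  H_1: rank ker ∂_1 − rank ∂_2 = (9 − 6) − 0 = 3, and there is no ∂_2, so H_1 = Z^3.

As a check, the Euler characteristic is 7 − 9 = -2, which agrees with 1 − 3 = -2.
(K is a triangulation of a wedge of 3 circles.)

H_0 = Z,  H_1 = Z^3.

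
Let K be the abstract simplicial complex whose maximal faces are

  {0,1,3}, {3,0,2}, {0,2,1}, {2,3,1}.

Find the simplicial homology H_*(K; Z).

Order the vertices as 0 < 1 < 2 < 3. Listing each simplex with vertices in this order, K has dimension 2 with simplices:

  0-simplices (4): [0], [1], [2], [3]
  1-simplices (6): [0,1], [0,2], [0,3], [1,2], [1,3], [2,3]
  2-simplices (4): [0,1,2], [0,1,3], [0,2,3], [1,2,3]

so the chain groups are C_0 ≅ Z^4, C_1 ≅ Z^6, C_2 ≅ Z^4.

The boundary map ∂_1: C_1 → C_0 sends each edge [p,q] (with p < q) to q − p. For instance
  ∂[0,3] = [3] − [0].
The 4×6 boundary matrix has rank 3 and Smith normal form diag(1,1,1).

Boundary ∂_2: C_2 → C_1 sends each 2-simplex [p,q,r] to [q,r] − [p,r] + [p,q]. For instance
  ∂[0,2,3] = [2,3] − [0,3] + [0,2],
  ∂[1,2,3] = [2,3] − [1,3] + [1,2].
The 6×4 boundary matrix has rank 3 and Smith normal form diag(1,1,1).

Now H_k = ker ∂_k / im ∂_{k+1}, so:

  H_0: rank C_0 − rank ∂_1 = 4 − 3 = 1, and the invariant factors of ∂_1 are all 1, so H_0 ≅ Z.
  H_1: rank ker ∂_1 − rank ∂_2 = (6 − 3) − 3 = 0, and the invariant factors of ∂_2 are all 1, so H_1 ≅ 0.
  H_2: rank ker ∂_2 − rank ∂_3 = (4 − 3) − 0 = 1, and there is no ∂_3, so H_2 ≅ Z.

H_0 ≅ Z,  H_1 = 0,  H_2 ≅ Z.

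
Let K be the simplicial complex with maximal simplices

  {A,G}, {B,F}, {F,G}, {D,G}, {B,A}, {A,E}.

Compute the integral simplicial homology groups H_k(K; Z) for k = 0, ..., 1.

H_0 ≅ Z,  H_1 ≅ Z.

We work with the vertex ordering A < B < D < E < F < G. The simplices of K, each written with vertices in increasing order, are:

  0-simplices (6): A, B, D, E, F, G
  1-simplices (6): AB, AE, AG, BF, DG, FG

giving chain groups C_0 ≅ Z^6, C_1 ≅ Z^6.

Boundary ∂_1: C_1 → C_0 sends each edge [p,q] (with p < q) to q − p. For instance
  ∂FG = G − F.
The resulting 6×6 matrix has rank 5, and its Smith normal form has invariant factors (1,1,1,1,1).

From H_k ≅ ker(∂_k) / im(∂_{k+1}) we obtain:

  H_0: rank C_0 − rank ∂_1 = 6 − 5 = 1, and the invariant factors of ∂_1 are all 1, so H_0 = Z.
  H_1: rank ker ∂_1 − rank ∂_2 = (6 − 5) − 0 = 1, and there is no ∂_2, so H_1 = Z.

As a check, the Euler characteristic is 6 − 6 = 0, which agrees with 1 − 1 = 0.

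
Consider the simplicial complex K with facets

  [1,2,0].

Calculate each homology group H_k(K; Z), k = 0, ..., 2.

Fix the vertex order 0 < 1 < 2 and write every simplex with vertices in increasing order. Then dim K = 2 and the simplices of K are:

  0-simplices (3): [0], [1], [2]
  1-simplices (3): [0,1], [0,2], [1,2]
  2-simplices (1): [0,1,2]

so the chain groups are C_0 ≅ Z^3, C_1 ≅ Z^3, C_2 ≅ Z^1.

Boundary ∂_1: C_1 → C_0 sends each edge [p,q] (with p < q) to q − p. For instance
  ∂[0,1] = [1] − [0].
As a 3×3 matrix over Z this has rank 2, with invariant factors (1,1).

∂_2: C_2 → C_1 acts by ∂[p,q,r] = [q,r] − [p,r] + [p,q]. For instance
  ∂[0,1,2] = [1,2] − [0,2] + [0,1].
This gives a 3×1 integer matrix of rank 1; reducing to Smith normal form yields diagonal entries (1).

From H_k ≅ ker(∂_k) / im(∂_{k+1}) we obtain:

  H_0: rank C_0 − rank ∂_1 = 3 − 2 = 1, and the invariant factors of ∂_1 are all 1, so H_0 = Z.
  H_1: rank ker ∂_1 − rank ∂_2 = (3 − 2) − 1 = 0, and the invariant factors of ∂_2 are all 1, so H_1 = 0.
  H_2: rank ker ∂_2 − rank ∂_3 = (1 − 1) − 0 = 0, and there is no ∂_3, so H_2 = 0.

H_0 = Z,  H_1 = 0,  H_2 = 0.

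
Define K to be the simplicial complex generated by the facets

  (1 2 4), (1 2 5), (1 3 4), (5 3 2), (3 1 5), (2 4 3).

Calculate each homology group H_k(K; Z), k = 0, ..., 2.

Order the vertices as 1 < 2 < 3 < 4 < 5. Listing each simplex with vertices in this order, K has dimension 2 with simplices:

  0-simplices (5): [1], [2], [3], [4], [5]
  1-simplices (9): [1,2], [1,3], [1,4], [1,5], [2,3], [2,4], [2,5], [3,4], [3,5]
  2-simplices (6): [1,2,4], [1,2,5], [1,3,4], [1,3,5], [2,3,4], [2,3,5]

so the chain groups are C_0 ≅ Z^5, C_1 ≅ Z^9, C_2 ≅ Z^6.

∂_1: C_1 → C_0 is given by ∂[p,q] = [q] − [p].
This gives a 5×9 integer matrix of rank 4; reducing to Smith normal form yields diagonal entries (1,1,1,1).

Boundary ∂_2: C_2 → C_1 maps a triangle to the signed sum of its edges. For instance
  ∂[1,3,5] = [3,5] − [1,5] + [1,3],
  ∂[1,3,4] = [3,4] − [1,4] + [1,3].
This gives a 9×6 integer matrix of rank 5; reducing to Smith normal form yields diagonal entries (1,1,1,1,1).

Reading off H_k = ker ∂_k / im ∂_{k+1}:

  H_0: rank C_0 − rank ∂_1 = 5 − 4 = 1, and the invariant factors of ∂_1 are all 1, so H_0 ≅ Z.
  H_1: rank ker ∂_1 − rank ∂_2 = (9 − 4) − 5 = 0, and the invariant factors of ∂_2 are all 1, so H_1 ≅ 0.
  H_2: rank ker ∂_2 − rank ∂_3 = (6 − 5) − 0 = 1, and there is no ∂_3, so H_2 ≅ Z.

As a check, the Euler characteristic is 5 − 9 + 6 = 2, which agrees with 1 − 0 + 1 = 2.

H_0 = Z,  H_1 = 0,  H_2 = Z.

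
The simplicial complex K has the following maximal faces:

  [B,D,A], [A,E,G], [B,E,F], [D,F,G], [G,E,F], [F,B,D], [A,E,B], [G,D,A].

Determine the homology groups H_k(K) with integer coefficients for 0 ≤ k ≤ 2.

Order the vertices as A < B < D < E < F < G. Listing each simplex with vertices in this order, K has dimension 2 with simplices:

  0-simplices (6): A, B, D, E, F, G
  1-simplices (12): AB, AD, AE, AG, BD, BE, BF, DF, DG, EF, EG, FG
  2-simplices (8): ABD, ABE, ADG, AEG, BDF, BEF, DFG, EFG

giving chain groups C_0 ≅ Z^6, C_1 ≅ Z^12, C_2 ≅ Z^8.

The boundary map ∂_1: C_1 → C_0 is given by ∂[p,q] = [q] − [p].
The 6×12 boundary matrix has rank 5 and Smith normal form diag(1,1,1,1,1).

The boundary map ∂_2: C_2 → C_1 acts by ∂[p,q,r] = [q,r] − [p,r] + [p,q]. For instance
  ∂ABD = BD − AD + AB,
  ∂AEG = EG − AG + AE.
This gives a 12×8 integer matrix of rank 7; reducing to Smith normal form yields diagonal entries (1,1,1,1,1,1,1).

Computing H_k = (kernel of ∂_k) / (image of ∂_{k+1}):

  H_0: rank C_0 − rank ∂_1 = 6 − 5 = 1, and the invariant factors of ∂_1 are all 1, so H_0 = Z.
  H_1: rank ker ∂_1 − rank ∂_2 = (12 − 5) − 7 = 0, and the invariant factors of ∂_2 are all 1, so H_1 = 0.
  H_2: rank ker ∂_2 − rank ∂_3 = (8 − 7) − 0 = 1, and there is no ∂_3, so H_2 = Z.

As a check, the Euler characteristic is 6 − 12 + 8 = 2, which agrees with 1 − 0 + 1 = 2.
(K is a triangulation of the 2-sphere S^2.)

H_0 = Z,  H_1 = 0,  H_2 = Z.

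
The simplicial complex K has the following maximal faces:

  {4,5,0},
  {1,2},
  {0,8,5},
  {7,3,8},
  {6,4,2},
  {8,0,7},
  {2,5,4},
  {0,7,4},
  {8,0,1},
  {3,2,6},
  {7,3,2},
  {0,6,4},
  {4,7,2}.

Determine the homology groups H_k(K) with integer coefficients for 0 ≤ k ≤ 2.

Take the total order 0 < 1 < 2 < 3 < 4 < 5 < 6 < 7 < 8 on the vertex set. Then K (dimension 2) consists of the simplices:

  0-simplices (9): [0], [1], [2], [3], [4], [5], [6], [7], [8]
  1-simplices (21): [0,1], [0,4], [0,5], [0,6], [0,7], [0,8], [1,2], [1,8], [2,3], [2,4], [2,5], [2,6], [2,7], [3,6], [3,7], [3,8], [4,5], [4,6], [4,7], [5,8], [7,8]
  2-simplices (12): [0,1,8], [0,4,5], [0,4,6], [0,4,7], [0,5,8], [0,7,8], [2,3,6], [2,3,7], [2,4,5], [2,4,6], [2,4,7], [3,7,8]

so the chain groups are C_0 ≅ Z^9, C_1 ≅ Z^21, C_2 ≅ Z^12.

∂_1: C_1 → C_0 is given by ∂[p,q] = [q] − [p].
As a 9×21 matrix over Z this has rank 8, with invariant factors (1,1,1,1,1,1,1,1).

The boundary map ∂_2: C_2 → C_1 sends each 2-simplex [p,q,r] to [q,r] − [p,r] + [p,q]. For instance
  ∂[0,4,6] = [4,6] − [0,6] + [0,4],
  ∂[0,4,5] = [4,5] − [0,5] + [0,4].
This gives a 21×12 integer matrix of rank 12; reducing to Smith normal form yields diagonal entries (1,1,1,1,1,1,1,1,1,1,1,1).

Now H_k = ker ∂_k / im ∂_{k+1}, so:

  H_0: rank C_0 − rank ∂_1 = 9 − 8 = 1, and the invariant factors of ∂_1 are all 1, so H_0 ≅ Z.
  H_1: rank ker ∂_1 − rank ∂_2 = (21 − 8) − 12 = 1, and the invariant factors of ∂_2 are all 1, so H_1 ≅ Z.
  H_2: rank ker ∂_2 − rank ∂_3 = (12 − 12) − 0 = 0, and there is no ∂_3, so H_2 ≅ 0.

H_0 ≅ Z,  H_1 ≅ Z,  H_2 = 0.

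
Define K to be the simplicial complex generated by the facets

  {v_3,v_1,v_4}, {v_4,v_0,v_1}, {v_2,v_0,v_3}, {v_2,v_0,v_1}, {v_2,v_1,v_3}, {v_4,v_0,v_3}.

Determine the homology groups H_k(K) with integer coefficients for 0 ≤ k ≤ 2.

H_0 = Z,  H_1 = 0,  H_2 = Z.

Order the vertices as v_0 < v_1 < v_2 < v_3 < v_4. Listing each simplex with vertices in this order, K has dimension 2 with simplices:

  0-simplices (5): [v_0], [v_1], [v_2], [v_3], [v_4]
  1-simplices (9): [v_0,v_1], [v_0,v_2], [v_0,v_3], [v_0,v_4], [v_1,v_2], [v_1,v_3], [v_1,v_4], [v_2,v_3], [v_3,v_4]
  2-simplices (6): [v_0,v_1,v_2], [v_0,v_1,v_4], [v_0,v_2,v_3], [v_0,v_3,v_4], [v_1,v_2,v_3], [v_1,v_3,v_4]

Hence C_0 ≅ Z^5, C_1 ≅ Z^9, C_2 ≅ Z^6.

Boundary ∂_1: C_1 → C_0 maps an edge to its endpoints' difference, ∂[p,q] = q − p. For instance
  ∂[v_3,v_4] = [v_4] − [v_3].
The 5×9 boundary matrix has rank 4 and Smith normal form diag(1,1,1,1).

Boundary ∂_2: C_2 → C_1 sends each 2-simplex [p,q,r] to [q,r] − [p,r] + [p,q]. For instance
  ∂[v_1,v_3,v_4] = [v_3,v_4] − [v_1,v_4] + [v_1,v_3],
  ∂[v_0,v_1,v_2] = [v_1,v_2] − [v_0,v_2] + [v_0,v_1].
As a 9×6 matrix over Z this has rank 5, with invariant factors (1,1,1,1,1).

Now H_k = ker ∂_k / im ∂_{k+1}, so:

  H_0: rank C_0 − rank ∂_1 = 5 − 4 = 1, and the invariant factors of ∂_1 are all 1, so H_0 ≅ Z.
  H_1: rank ker ∂_1 − rank ∂_2 = (9 − 4) − 5 = 0, and the invariant factors of ∂_2 are all 1, so H_1 ≅ 0.
  H_2: rank ker ∂_2 − rank ∂_3 = (6 − 5) − 0 = 1, and there is no ∂_3, so H_2 ≅ Z.

(K is a triangulation of the 2-sphere S^2.)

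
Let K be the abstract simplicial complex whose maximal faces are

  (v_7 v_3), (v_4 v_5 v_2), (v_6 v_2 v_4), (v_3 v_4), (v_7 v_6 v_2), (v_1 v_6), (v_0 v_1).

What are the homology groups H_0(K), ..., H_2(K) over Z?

K has 8 vertices, 11 edges, 3 triangles.
rank ∂_0 = 0, rank ∂_1 = 7 ⇒ b_0 = 8 − 0 − 7 = 1; all invariant factors of ∂_1 are 1 so no torsion. So H_0 ≅ Z.
rank ∂_1 = 7, rank ∂_2 = 3 ⇒ b_1 = 11 − 7 − 3 = 1; all invariant factors of ∂_2 are 1 so no torsion. So H_1 ≅ Z.
rank ∂_2 = 3, rank ∂_3 = 0 ⇒ b_2 = 3 − 3 − 0 = 0. So H_2 ≅ 0.

H_0 ≅ Z,  H_1 ≅ Z,  H_2 = 0.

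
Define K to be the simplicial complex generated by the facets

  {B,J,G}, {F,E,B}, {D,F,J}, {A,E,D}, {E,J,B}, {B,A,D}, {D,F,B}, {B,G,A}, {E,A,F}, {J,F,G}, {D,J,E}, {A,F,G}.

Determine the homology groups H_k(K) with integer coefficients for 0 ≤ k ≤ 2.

Fix the vertex order A < B < D < E < F < G < J and write every simplex with vertices in increasing order. Then dim K = 2 and the simplices of K are:

  0-simplices (7): A, B, D, E, F, G, J
  1-simplices (18): AB, AD, AE, AF, AG, BD, BE, BF, BG, BJ, DE, DF, DJ, EF, EJ, FG, FJ, GJ
  2-simplices (12): ABD, ABG, ADE, AEF, AFG, BDF, BEF, BEJ, BGJ, DEJ, DFJ, FGJ

Hence C_0 ≅ Z^7, C_1 ≅ Z^18, C_2 ≅ Z^12.

The boundary map ∂_1: C_1 → C_0 is given by ∂[p,q] = [q] − [p]. For instance
  ∂AG = G − A.
This gives a 7×18 integer matrix of rank 6; reducing to Smith normal form yields diagonal entries (1,1,1,1,1,1).

The boundary map ∂_2: C_2 → C_1 acts by ∂[p,q,r] = [q,r] − [p,r] + [p,q]. For instance
  ∂ABD = BD − AD + AB,
  ∂BGJ = GJ − BJ + BG.
The 18×12 boundary matrix has rank 12 and Smith normal form diag(1,1,1,1,1,1,1,1,1,1,1,2).

From H_k ≅ ker(∂_k) / im(∂_{k+1}) we obtain:

  H_0: rank C_0 − rank ∂_1 = 7 − 6 = 1, and the invariant factors of ∂_1 are all 1, so H_0 = Z.
  H_1: rank ker ∂_1 − rank ∂_2 = (18 − 6) − 12 = 0, and ∂_2 has invariant factor 2 > 1, so H_1 = Z/2Z.
  H_2: rank ker ∂_2 − rank ∂_3 = (12 − 12) − 0 = 0, and there is no ∂_3, so H_2 = 0.

As a check, the Euler characteristic is 7 − 18 + 12 = 1, which agrees with 1 − 0 + 0 = 1.
(K is a triangulation of the real projective plane RP^2.)

H_0 = Z,  H_1 = Z/2Z,  H_2 = 0.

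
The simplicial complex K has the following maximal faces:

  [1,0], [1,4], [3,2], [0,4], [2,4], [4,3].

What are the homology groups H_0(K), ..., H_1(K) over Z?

H_0 ≅ Z,  H_1 ≅ Z^2.

Order the vertices as 0 < 1 < 2 < 3 < 4. Listing each simplex with vertices in this order, K has dimension 1 with simplices:

  0-simplices (5): [0], [1], [2], [3], [4]
  1-simplices (6): [0,1], [0,4], [1,4], [2,3], [2,4], [3,4]

giving chain groups C_0 ≅ Z^5, C_1 ≅ Z^6.

The boundary map ∂_1: C_1 → C_0 is given by ∂[p,q] = [q] − [p]. For instance
  ∂[1,4] = [4] − [1].
This gives a 5×6 integer matrix of rank 4; reducing to Smith normal form yields diagonal entries (1,1,1,1).

Now H_k = ker ∂_k / im ∂_{k+1}, so:

  H_0: rank C_0 − rank ∂_1 = 5 − 4 = 1, and the invariant factors of ∂_1 are all 1, so H_0 ≅ Z.
  H_1: rank ker ∂_1 − rank ∂_2 = (6 − 4) − 0 = 2, and there is no ∂_2, so H_1 ≅ Z^2.

As a check, the Euler characteristic is 5 − 6 = -1, which agrees with 1 − 2 = -1.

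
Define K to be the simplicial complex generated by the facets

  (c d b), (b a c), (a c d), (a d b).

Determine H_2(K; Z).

Order the vertices as a < b < c < d. Listing each simplex with vertices in this order, K has dimension 2 with simplices:

  0-simplices (4): a, b, c, d
  1-simplices (6): ab, ac, ad, bc, bd, cd
  2-simplices (4): abc, abd, acd, bcd

giving chain groups C_0 ≅ Z^4, C_1 ≅ Z^6, C_2 ≅ Z^4.

Boundary ∂_1: C_1 → C_0 is given by ∂[p,q] = [q] − [p].
As a 4×6 matrix over Z this has rank 3, with invariant factors (1,1,1).

∂_2: C_2 → C_1 acts by ∂[p,q,r] = [q,r] − [p,r] + [p,q]. For instance
  ∂acd = cd − ad + ac,
  ∂abd = bd − ad + ab.
This gives a 6×4 integer matrix of rank 3; reducing to Smith normal form yields diagonal entries (1,1,1).

Now H_k = ker ∂_k / im ∂_{k+1}, so:

  H_2: rank ker ∂_2 − rank ∂_3 = (4 − 3) − 0 = 1, and there is no ∂_3, so H_2 = Z.

H_2 ≅ Z.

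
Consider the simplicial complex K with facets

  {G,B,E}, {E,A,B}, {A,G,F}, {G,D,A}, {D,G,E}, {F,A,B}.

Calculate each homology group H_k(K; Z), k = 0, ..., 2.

H_0 ≅ Z,  H_1 ≅ Z,  H_2 = 0.

Order the vertices as A < B < D < E < F < G. Listing each simplex with vertices in this order, K has dimension 2 with simplices:

  0-simplices (6): A, B, D, E, F, G
  1-simplices (12): AB, AD, AE, AF, AG, BE, BF, BG, DE, DG, EG, FG
  2-simplices (6): ABE, ABF, ADG, AFG, BEG, DEG

so the chain groups are C_0 ≅ Z^6, C_1 ≅ Z^12, C_2 ≅ Z^6.

∂_1: C_1 → C_0 sends each edge [p,q] (with p < q) to q − p.
The 6×12 boundary matrix has rank 5 and Smith normal form diag(1,1,1,1,1).

Boundary ∂_2: C_2 → C_1 maps a triangle to the signed sum of its edges. For instance
  ∂ABE = BE − AE + AB,
  ∂ADG = DG − AG + AD.
This gives a 12×6 integer matrix of rank 6; reducing to Smith normal form yields diagonal entries (1,1,1,1,1,1).

From H_k ≅ ker(∂_k) / im(∂_{k+1}) we obtain:

  H_0: rank C_0 − rank ∂_1 = 6 − 5 = 1, and the invariant factors of ∂_1 are all 1, so H_0 = Z.
  H_1: rank ker ∂_1 − rank ∂_2 = (12 − 5) − 6 = 1, and the invariant factors of ∂_2 are all 1, so H_1 = Z.
  H_2: rank ker ∂_2 − rank ∂_3 = (6 − 6) − 0 = 0, and there is no ∂_3, so H_2 = 0.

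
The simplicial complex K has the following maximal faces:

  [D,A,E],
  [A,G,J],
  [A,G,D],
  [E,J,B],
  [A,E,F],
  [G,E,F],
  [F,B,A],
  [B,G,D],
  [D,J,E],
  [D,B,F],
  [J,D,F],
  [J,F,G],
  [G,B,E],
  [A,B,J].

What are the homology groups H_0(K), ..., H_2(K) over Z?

Take the total order A < B < D < E < F < G < J on the vertex set. Then K (dimension 2) consists of the simplices:

  0-simplices (7): A, B, D, E, F, G, J
  1-simplices (21): AB, AD, AE, AF, AG, AJ, BD, BE, BF, BG, BJ, DE, DF, DG, DJ, EF, EG, EJ, FG, FJ, GJ
  2-simplices (14): ABF, ABJ, ADE, ADG, AEF, AGJ, BDF, BDG, BEG, BEJ, DEJ, DFJ, EFG, FGJ

giving chain groups C_0 ≅ Z^7, C_1 ≅ Z^21, C_2 ≅ Z^14.

∂_1: C_1 → C_0 maps an edge to its endpoints' difference, ∂[p,q] = q − p.
The 7×21 boundary matrix has rank 6 and Smith normal form diag(1,1,1,1,1,1).

The boundary map ∂_2: C_2 → C_1 acts by ∂[p,q,r] = [q,r] − [p,r] + [p,q]. For instance
  ∂BEJ = EJ − BJ + BE,
  ∂EFG = FG − EG + EF.
The resulting 21×14 matrix has rank 13, and its Smith normal form has invariant factors (1,1,1,1,1,1,1,1,1,1,1,1,1).

Now H_k = ker ∂_k / im ∂_{k+1}, so:

  H_0: rank C_0 − rank ∂_1 = 7 − 6 = 1, and the invariant factors of ∂_1 are all 1, so H_0 ≅ Z.
  H_1: rank ker ∂_1 − rank ∂_2 = (21 − 6) − 13 = 2, and the invariant factors of ∂_2 are all 1, so H_1 ≅ Z^2.
  H_2: rank ker ∂_2 − rank ∂_3 = (14 − 13) − 0 = 1, and there is no ∂_3, so H_2 ≅ Z.

H_0 ≅ Z,  H_1 ≅ Z^2,  H_2 ≅ Z.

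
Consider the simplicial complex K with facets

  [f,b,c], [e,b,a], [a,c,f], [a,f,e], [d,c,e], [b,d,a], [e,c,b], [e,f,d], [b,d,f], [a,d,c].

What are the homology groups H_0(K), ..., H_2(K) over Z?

Take the total order a < b < c < d < e < f on the vertex set. Then K (dimension 2) consists of the simplices:

  0-simplices (6): a, b, c, d, e, f
  1-simplices (15): ab, ac, ad, ae, af, bc, bd, be, bf, cd, ce, cf, de, df, ef
  2-simplices (10): abd, abe, acd, acf, aef, bce, bcf, bdf, cde, def

Hence C_0 ≅ Z^6, C_1 ≅ Z^15, C_2 ≅ Z^10.

The boundary map ∂_1: C_1 → C_0 is given by ∂[p,q] = [q] − [p].
The 6×15 boundary matrix has rank 5 and Smith normal form diag(1,1,1,1,1).

∂_2: C_2 → C_1 acts by ∂[p,q,r] = [q,r] − [p,r] + [p,q]. For instance
  ∂def = ef − df + de,
  ∂acf = cf − af + ac.
The resulting 15×10 matrix has rank 10, and its Smith normal form has invariant factors (1,1,1,1,1,1,1,1,1,2).

Computing H_k = (kernel of ∂_k) / (image of ∂_{k+1}):

  H_0: rank C_0 − rank ∂_1 = 6 − 5 = 1, and the invariant factors of ∂_1 are all 1, so H_0 ≅ Z.
  H_1: rank ker ∂_1 − rank ∂_2 = (15 − 5) − 10 = 0, and ∂_2 has invariant factor 2 > 1, so H_1 ≅ Z/2.
  H_2: rank ker ∂_2 − rank ∂_3 = (10 − 10) − 0 = 0, and there is no ∂_3, so H_2 ≅ 0.

As a check, the Euler characteristic is 6 − 15 + 10 = 1, which agrees with 1 − 0 + 0 = 1.
(K is a triangulation of the real projective plane RP^2.)

H_0 ≅ Z,  H_1 ≅ Z/2,  H_2 = 0.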